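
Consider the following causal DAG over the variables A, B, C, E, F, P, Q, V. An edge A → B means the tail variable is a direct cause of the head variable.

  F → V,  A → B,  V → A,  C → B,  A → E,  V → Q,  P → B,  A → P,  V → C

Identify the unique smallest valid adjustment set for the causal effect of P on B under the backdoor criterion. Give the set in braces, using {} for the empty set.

Variables eligible for adjustment (non-descendants of P, excluding P and B): {A, C, E, F, Q, V}.
Backdoor paths from P to B:
  P1: P <- A <- V -> C -> B
  P2: P <- A -> B
The empty set is not sufficient: P1 (P <- A <- V -> C -> B) has no collider blocking it and no conditioned non-collider, so it is open.
Try {A}:
  P1: blocked at chain node A ∈ conditioning set.
  P2: blocked at fork node A ∈ conditioning set.
{A} contains no descendant of P and blocks every backdoor path.
No other singleton works — e.g. {F} leaves P1 open — so {A} is the unique smallest valid adjustment set.

{A}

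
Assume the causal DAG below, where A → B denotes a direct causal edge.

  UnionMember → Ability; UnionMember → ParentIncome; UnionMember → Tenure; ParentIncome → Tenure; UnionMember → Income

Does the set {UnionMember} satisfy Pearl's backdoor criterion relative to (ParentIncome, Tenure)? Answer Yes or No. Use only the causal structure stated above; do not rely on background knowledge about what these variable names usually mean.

Backdoor paths from ParentIncome to Tenure (paths whose first edge points into ParentIncome):
  P1: ParentIncome <- UnionMember -> Tenure
Condition 1 (no descendant of ParentIncome in the set): holds — descendants of ParentIncome are {Tenure}; none are in {UnionMember}.
Condition 2 (every backdoor path blocked by {UnionMember}):
  P1: blocked at fork node UnionMember ∈ conditioning set.
{UnionMember} satisfies the backdoor criterion.

Yes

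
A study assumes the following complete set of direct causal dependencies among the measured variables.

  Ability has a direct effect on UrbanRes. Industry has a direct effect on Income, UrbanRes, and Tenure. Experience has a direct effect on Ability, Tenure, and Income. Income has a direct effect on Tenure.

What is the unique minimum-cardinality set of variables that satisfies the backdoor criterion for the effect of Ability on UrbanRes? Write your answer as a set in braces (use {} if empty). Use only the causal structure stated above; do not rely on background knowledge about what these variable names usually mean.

{}

Variables eligible for adjustment (non-descendants of Ability, excluding Ability and UrbanRes): {Experience, Income, Industry, Tenure}.
Backdoor paths from Ability to UrbanRes:
  P1: Ability <- Experience -> Income <- Industry -> UrbanRes
  P2: Ability <- Experience -> Income -> Tenure <- Industry -> UrbanRes
  P3: Ability <- Experience -> Tenure <- Industry -> UrbanRes
  P4: Ability <- Experience -> Tenure <- Income <- Industry -> UrbanRes
Each backdoor path contains an unconditioned collider, so every path is already blocked with the empty conditioning set:
  P1: blocked at collider Income (neither it nor any descendant is in the conditioning set).
  P2: blocked at collider Tenure (neither it nor any descendant is in the conditioning set).
  P3: blocked at collider Tenure (neither it nor any descendant is in the conditioning set).
  P4: blocked at collider Tenure (neither it nor any descendant is in the conditioning set).
The empty set is therefore the unique smallest valid set.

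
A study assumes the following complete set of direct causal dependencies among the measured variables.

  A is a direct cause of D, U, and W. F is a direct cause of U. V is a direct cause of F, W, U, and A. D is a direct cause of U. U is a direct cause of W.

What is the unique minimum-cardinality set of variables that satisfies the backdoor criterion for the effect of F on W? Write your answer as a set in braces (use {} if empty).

{V}

Variables eligible for adjustment (non-descendants of F, excluding F and W): {A, D, V}.
Backdoor paths from F to W:
  P1: F <- V -> A -> D -> U -> W
  P2: F <- V -> A -> U -> W
  P3: F <- V -> A -> W
  P4: F <- V -> U <- A -> W
  P5: F <- V -> U <- D <- A -> W
  P6: F <- V -> U -> W
  P7: F <- V -> W
The empty set is not sufficient: P1 (F <- V -> A -> D -> U -> W) has no collider blocking it and no conditioned non-collider, so it is open.
Try {V}:
  P1: blocked at fork node V ∈ conditioning set.
  P2: blocked at fork node V ∈ conditioning set.
  P3: blocked at fork node V ∈ conditioning set.
  P4: blocked at fork node V ∈ conditioning set.
  P5: blocked at fork node V ∈ conditioning set.
  P6: blocked at fork node V ∈ conditioning set.
  P7: blocked at fork node V ∈ conditioning set.
{V} contains no descendant of F and blocks every backdoor path.
No other singleton works — e.g. {A} leaves P6 open — so {V} is the unique smallest valid adjustment set.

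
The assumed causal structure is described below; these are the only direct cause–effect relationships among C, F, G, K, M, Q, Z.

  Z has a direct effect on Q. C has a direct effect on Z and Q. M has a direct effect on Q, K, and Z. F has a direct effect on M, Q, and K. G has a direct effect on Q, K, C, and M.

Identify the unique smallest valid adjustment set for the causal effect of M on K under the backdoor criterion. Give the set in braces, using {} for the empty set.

Variables eligible for adjustment (non-descendants of M, excluding M and K): {C, F, G}.
Backdoor paths from M to K:
  P1: M <- G -> K
  P2: M <- G -> C -> Z -> Q <- F -> K
  P3: M <- G -> C -> Q <- F -> K
  P4: M <- G -> Q <- F -> K
  P5: M <- F -> K
  P6: M <- F -> Q <- G -> K
  P7: M <- F -> Q <- C <- G -> K
  P8: M <- F -> Q <- Z <- C <- G -> K
The empty set is not sufficient: P1 (M <- G -> K) has no collider blocking it and no conditioned non-collider, so it is open.
Try {F, G}:
  P1: blocked at fork node G ∈ conditioning set.
  P2: blocked at fork node G ∈ conditioning set.
  P3: blocked at fork node G ∈ conditioning set.
  P4: blocked at fork node G ∈ conditioning set.
  P5: blocked at fork node F ∈ conditioning set.
  P6: blocked at fork node F ∈ conditioning set.
  P7: blocked at fork node F ∈ conditioning set.
  P8: blocked at fork node F ∈ conditioning set.
{F, G} contains no descendant of M and blocks every backdoor path.
Every element of {F, G} is needed (dropping F leaves P5 open; dropping G leaves P1 open), so no proper subset is valid.
Among all size-2 subsets of the eligible variables, only {F, G} blocks every backdoor path, so it is the unique smallest valid adjustment set.

{F, G}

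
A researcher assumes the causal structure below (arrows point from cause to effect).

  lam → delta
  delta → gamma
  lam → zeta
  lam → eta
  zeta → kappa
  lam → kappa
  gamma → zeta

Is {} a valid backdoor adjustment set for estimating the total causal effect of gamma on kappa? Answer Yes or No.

Backdoor paths from gamma to kappa (paths whose first edge points into gamma):
  P1: gamma <- delta <- lam -> zeta -> kappa
  P2: gamma <- delta <- lam -> kappa
Condition 1 (no descendant of gamma in the set): holds — descendants of gamma are {kappa, zeta}; none are in {}.
Condition 2 (every backdoor path blocked by {}):
  P1: open — no interior node is in the conditioning set.
  P2: open — no interior node is in the conditioning set.
{} does not satisfy the backdoor criterion.

No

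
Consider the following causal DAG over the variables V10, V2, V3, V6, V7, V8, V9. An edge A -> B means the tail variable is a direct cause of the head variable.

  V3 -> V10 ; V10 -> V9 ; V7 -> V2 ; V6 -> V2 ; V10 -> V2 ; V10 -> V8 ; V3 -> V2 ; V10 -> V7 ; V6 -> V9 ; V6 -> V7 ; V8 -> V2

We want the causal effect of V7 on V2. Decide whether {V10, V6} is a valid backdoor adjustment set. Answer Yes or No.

Yes

Backdoor paths from V7 to V2 (paths whose first edge points into V7):
  P1: V7 <- V6 -> V2
  P2: V7 <- V6 -> V9 <- V10 <- V3 -> V2
  P3: V7 <- V6 -> V9 <- V10 -> V8 -> V2
  P4: V7 <- V6 -> V9 <- V10 -> V2
  P5: V7 <- V10 <- V3 -> V2
  P6: V7 <- V10 -> V8 -> V2
  P7: V7 <- V10 -> V2
  P8: V7 <- V10 -> V9 <- V6 -> V2
Condition 1 (no descendant of V7 in the set): holds — descendants of V7 are {V2}; none are in {V10, V6}.
Condition 2 (every backdoor path blocked by {V10, V6}):
  P1: blocked at fork node V6 ∈ conditioning set.
  P2: blocked at fork node V6 ∈ conditioning set.
  P3: blocked at fork node V6 ∈ conditioning set.
  P4: blocked at fork node V6 ∈ conditioning set.
  P5: blocked at chain node V10 ∈ conditioning set.
  P6: blocked at fork node V10 ∈ conditioning set.
  P7: blocked at fork node V10 ∈ conditioning set.
  P8: blocked at fork node V10 ∈ conditioning set.
{V10, V6} satisfies the backdoor criterion.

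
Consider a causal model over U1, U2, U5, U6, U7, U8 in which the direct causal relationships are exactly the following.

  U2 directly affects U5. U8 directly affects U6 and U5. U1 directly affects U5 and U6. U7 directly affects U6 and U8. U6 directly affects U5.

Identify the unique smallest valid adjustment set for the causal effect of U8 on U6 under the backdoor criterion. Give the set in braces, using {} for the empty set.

Variables eligible for adjustment (non-descendants of U8, excluding U8 and U6): {U1, U2, U7}.
Backdoor paths from U8 to U6:
  P1: U8 <- U7 -> U6
The empty set is not sufficient: P1 (U8 <- U7 -> U6) has no collider blocking it and no conditioned non-collider, so it is open.
Try {U7}:
  P1: blocked at fork node U7 ∈ conditioning set.
{U7} contains no descendant of U8 and blocks every backdoor path.
No other singleton works — e.g. {U1} leaves P1 open — so {U7} is the unique smallest valid adjustment set.

{U7}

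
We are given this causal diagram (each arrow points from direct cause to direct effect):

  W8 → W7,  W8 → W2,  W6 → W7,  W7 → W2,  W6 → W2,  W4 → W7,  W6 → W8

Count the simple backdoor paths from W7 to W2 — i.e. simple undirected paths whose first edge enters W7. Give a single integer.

4

A backdoor path from W7 to W2 is any simple undirected path whose first edge points into W7 (i.e. leaves W7 via a parent).
Parents of W7: {W4, W6, W8}.
Enumerating:
  P1: W7 <- W6 -> W8 -> W2
  P2: W7 <- W6 -> W2
  P3: W7 <- W8 <- W6 -> W2
  P4: W7 <- W8 -> W2
That exhausts the simple backdoor paths. Count: 4.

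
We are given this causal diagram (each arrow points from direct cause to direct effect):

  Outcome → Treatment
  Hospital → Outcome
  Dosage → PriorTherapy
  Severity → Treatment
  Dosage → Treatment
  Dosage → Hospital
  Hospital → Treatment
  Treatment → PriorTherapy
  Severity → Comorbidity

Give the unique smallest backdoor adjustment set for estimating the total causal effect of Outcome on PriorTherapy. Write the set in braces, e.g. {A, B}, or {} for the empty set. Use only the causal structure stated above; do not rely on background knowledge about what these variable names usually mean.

{Hospital}

Variables eligible for adjustment (non-descendants of Outcome, excluding Outcome and PriorTherapy): {Comorbidity, Dosage, Hospital, Severity}.
Backdoor paths from Outcome to PriorTherapy:
  P1: Outcome <- Hospital <- Dosage -> Treatment -> PriorTherapy
  P2: Outcome <- Hospital <- Dosage -> PriorTherapy
  P3: Outcome <- Hospital -> Treatment <- Dosage -> PriorTherapy
  P4: Outcome <- Hospital -> Treatment -> PriorTherapy
The empty set is not sufficient: P1 (Outcome <- Hospital <- Dosage -> Treatment -> PriorTherapy) has no collider blocking it and no conditioned non-collider, so it is open.
Try {Hospital}:
  P1: blocked at chain node Hospital ∈ conditioning set.
  P2: blocked at chain node Hospital ∈ conditioning set.
  P3: blocked at fork node Hospital ∈ conditioning set.
  P4: blocked at fork node Hospital ∈ conditioning set.
{Hospital} contains no descendant of Outcome and blocks every backdoor path.
No other singleton works — e.g. {Dosage} leaves P4 open — so {Hospital} is the unique smallest valid adjustment set.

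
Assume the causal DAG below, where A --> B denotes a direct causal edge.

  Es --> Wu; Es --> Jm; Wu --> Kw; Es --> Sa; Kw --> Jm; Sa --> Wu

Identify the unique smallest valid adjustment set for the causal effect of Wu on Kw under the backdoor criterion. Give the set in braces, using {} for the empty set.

{}

Variables eligible for adjustment (non-descendants of Wu, excluding Wu and Kw): {Es, Sa}.
Backdoor paths from Wu to Kw:
  P1: Wu <- Es -> Jm <- Kw
  P2: Wu <- Sa <- Es -> Jm <- Kw
Each backdoor path contains an unconditioned collider, so every path is already blocked with the empty conditioning set:
  P1: blocked at collider Jm (neither it nor any descendant is in the conditioning set).
  P2: blocked at collider Jm (neither it nor any descendant is in the conditioning set).
The empty set is therefore the unique smallest valid set.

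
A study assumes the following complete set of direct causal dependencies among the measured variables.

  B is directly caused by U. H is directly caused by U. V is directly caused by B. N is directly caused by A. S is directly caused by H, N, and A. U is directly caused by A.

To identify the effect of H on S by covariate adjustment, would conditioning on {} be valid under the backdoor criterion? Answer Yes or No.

Backdoor paths from H to S (paths whose first edge points into H):
  P1: H <- U <- A -> N -> S
  P2: H <- U <- A -> S
Condition 1 (no descendant of H in the set): holds — descendants of H are {S}; none are in {}.
Condition 2 (every backdoor path blocked by {}):
  P1: open — no interior node is in the conditioning set.
  P2: open — no interior node is in the conditioning set.
{} does not satisfy the backdoor criterion.

No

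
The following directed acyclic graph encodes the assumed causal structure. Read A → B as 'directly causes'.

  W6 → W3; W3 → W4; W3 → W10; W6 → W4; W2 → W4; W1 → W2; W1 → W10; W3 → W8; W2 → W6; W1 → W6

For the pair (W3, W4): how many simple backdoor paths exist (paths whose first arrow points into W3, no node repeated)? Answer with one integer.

3

A backdoor path from W3 to W4 is any simple undirected path whose first edge points into W3 (i.e. leaves W3 via a parent).
Parents of W3: {W6}.
Enumerating:
  P1: W3 <- W6 <- W1 -> W2 -> W4
  P2: W3 <- W6 <- W2 -> W4
  P3: W3 <- W6 -> W4
That exhausts the simple backdoor paths. Count: 3.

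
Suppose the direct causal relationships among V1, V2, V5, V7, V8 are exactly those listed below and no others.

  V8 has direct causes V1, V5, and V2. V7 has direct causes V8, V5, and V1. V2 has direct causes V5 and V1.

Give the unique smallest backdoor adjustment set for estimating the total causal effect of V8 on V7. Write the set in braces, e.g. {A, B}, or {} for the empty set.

Variables eligible for adjustment (non-descendants of V8, excluding V8 and V7): {V1, V2, V5}.
Backdoor paths from V8 to V7:
  P1: V8 <- V1 -> V2 <- V5 -> V7
  P2: V8 <- V1 -> V7
  P3: V8 <- V5 -> V2 <- V1 -> V7
  P4: V8 <- V5 -> V7
  P5: V8 <- V2 <- V1 -> V7
  P6: V8 <- V2 <- V5 -> V7
The empty set is not sufficient: P2 (V8 <- V1 -> V7) has no collider blocking it and no conditioned non-collider, so it is open.
Try {V1, V5}:
  P1: blocked at fork node V1 ∈ conditioning set.
  P2: blocked at fork node V1 ∈ conditioning set.
  P3: blocked at fork node V5 ∈ conditioning set.
  P4: blocked at fork node V5 ∈ conditioning set.
  P5: blocked at fork node V1 ∈ conditioning set.
  P6: blocked at fork node V5 ∈ conditioning set.
{V1, V5} contains no descendant of V8 and blocks every backdoor path.
Every element of {V1, V5} is needed (dropping V1 leaves P2 open; dropping V5 leaves P4 open), so no proper subset is valid.
Among all size-2 subsets of the eligible variables, only {V1, V5} blocks every backdoor path, so it is the unique smallest valid adjustment set.

{V1, V5}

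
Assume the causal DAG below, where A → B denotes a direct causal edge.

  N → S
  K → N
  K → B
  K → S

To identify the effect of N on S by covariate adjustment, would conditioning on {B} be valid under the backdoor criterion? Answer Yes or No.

Backdoor paths from N to S (paths whose first edge points into N):
  P1: N <- K -> S
Condition 1 (no descendant of N in the set): holds — descendants of N are {S}; none are in {B}.
Condition 2 (every backdoor path blocked by {B}):
  P1: open — no interior node is in the conditioning set.
{B} does not satisfy the backdoor criterion.

No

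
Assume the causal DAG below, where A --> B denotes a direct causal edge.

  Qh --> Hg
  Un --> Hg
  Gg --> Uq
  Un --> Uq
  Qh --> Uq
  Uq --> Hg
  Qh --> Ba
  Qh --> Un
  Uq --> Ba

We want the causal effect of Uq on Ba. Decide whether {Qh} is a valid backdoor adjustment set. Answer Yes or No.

Backdoor paths from Uq to Ba (paths whose first edge points into Uq):
  P1: Uq <- Qh -> Ba
  P2: Uq <- Un <- Qh -> Ba
  P3: Uq <- Un -> Hg <- Qh -> Ba
Condition 1 (no descendant of Uq in the set): holds — descendants of Uq are {Ba, Hg}; none are in {Qh}.
Condition 2 (every backdoor path blocked by {Qh}):
  P1: blocked at fork node Qh ∈ conditioning set.
  P2: blocked at fork node Qh ∈ conditioning set.
  P3: blocked at collider Hg (neither it nor any descendant is in the conditioning set).
{Qh} satisfies the backdoor criterion.

Yes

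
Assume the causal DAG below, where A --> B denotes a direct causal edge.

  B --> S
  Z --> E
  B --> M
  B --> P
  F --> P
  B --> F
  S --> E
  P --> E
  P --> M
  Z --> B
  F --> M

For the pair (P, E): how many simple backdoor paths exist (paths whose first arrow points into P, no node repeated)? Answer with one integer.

A backdoor path from P to E is any simple undirected path whose first edge points into P (i.e. leaves P via a parent).
Parents of P: {B, F}.
Enumerating:
  P1: P <- B <- Z -> E
  P2: P <- B -> S -> E
  P3: P <- F <- B <- Z -> E
  P4: P <- F <- B -> S -> E
  P5: P <- F -> M <- B <- Z -> E
  P6: P <- F -> M <- B -> S -> E
That exhausts the simple backdoor paths. Count: 6.

6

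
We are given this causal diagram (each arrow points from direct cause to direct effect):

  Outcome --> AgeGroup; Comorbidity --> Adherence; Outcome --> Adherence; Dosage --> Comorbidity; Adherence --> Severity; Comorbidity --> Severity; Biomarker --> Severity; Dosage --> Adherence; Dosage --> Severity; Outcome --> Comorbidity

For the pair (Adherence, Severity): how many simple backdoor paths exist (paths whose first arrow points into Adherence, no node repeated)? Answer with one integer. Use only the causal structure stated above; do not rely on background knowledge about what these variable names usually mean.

A backdoor path from Adherence to Severity is any simple undirected path whose first edge points into Adherence (i.e. leaves Adherence via a parent).
Parents of Adherence: {Comorbidity, Dosage, Outcome}.
Enumerating:
  P1: Adherence <- Dosage -> Comorbidity -> Severity
  P2: Adherence <- Dosage -> Severity
  P3: Adherence <- Outcome -> Comorbidity <- Dosage -> Severity
  P4: Adherence <- Outcome -> Comorbidity -> Severity
  P5: Adherence <- Comorbidity <- Dosage -> Severity
  P6: Adherence <- Comorbidity -> Severity
That exhausts the simple backdoor paths. Count: 6.

6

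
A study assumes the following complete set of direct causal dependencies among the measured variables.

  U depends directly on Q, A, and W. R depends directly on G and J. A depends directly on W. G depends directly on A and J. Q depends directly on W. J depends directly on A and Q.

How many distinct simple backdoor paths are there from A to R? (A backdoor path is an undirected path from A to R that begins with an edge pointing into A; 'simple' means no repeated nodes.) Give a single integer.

A backdoor path from A to R is any simple undirected path whose first edge points into A (i.e. leaves A via a parent).
Parents of A: {W}.
Enumerating:
  P1: A <- W -> Q -> J -> G -> R
  P2: A <- W -> Q -> J -> R
  P3: A <- W -> U <- Q -> J -> G -> R
  P4: A <- W -> U <- Q -> J -> R
That exhausts the simple backdoor paths. Count: 4.

4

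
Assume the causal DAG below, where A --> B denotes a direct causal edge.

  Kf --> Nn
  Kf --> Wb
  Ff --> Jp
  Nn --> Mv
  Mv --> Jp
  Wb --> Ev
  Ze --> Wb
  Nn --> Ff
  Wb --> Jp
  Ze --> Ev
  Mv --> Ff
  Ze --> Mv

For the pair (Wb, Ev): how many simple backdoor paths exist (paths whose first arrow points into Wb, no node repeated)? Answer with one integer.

A backdoor path from Wb to Ev is any simple undirected path whose first edge points into Wb (i.e. leaves Wb via a parent).
Parents of Wb: {Kf, Ze}.
Enumerating:
  P1: Wb <- Ze -> Ev
  P2: Wb <- Kf -> Nn -> Mv <- Ze -> Ev
  P3: Wb <- Kf -> Nn -> Ff <- Mv <- Ze -> Ev
  P4: Wb <- Kf -> Nn -> Ff -> Jp <- Mv <- Ze -> Ev
That exhausts the simple backdoor paths. Count: 4.

4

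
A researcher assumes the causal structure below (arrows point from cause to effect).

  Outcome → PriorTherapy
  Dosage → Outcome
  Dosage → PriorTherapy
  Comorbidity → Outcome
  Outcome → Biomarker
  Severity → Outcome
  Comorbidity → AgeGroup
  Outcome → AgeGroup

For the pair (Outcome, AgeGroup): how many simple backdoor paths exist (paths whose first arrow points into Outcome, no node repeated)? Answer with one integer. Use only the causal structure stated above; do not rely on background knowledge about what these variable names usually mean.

A backdoor path from Outcome to AgeGroup is any simple undirected path whose first edge points into Outcome (i.e. leaves Outcome via a parent).
Parents of Outcome: {Comorbidity, Dosage, Severity}.
Enumerating:
  P1: Outcome <- Comorbidity -> AgeGroup
That exhausts the simple backdoor paths. Count: 1.

1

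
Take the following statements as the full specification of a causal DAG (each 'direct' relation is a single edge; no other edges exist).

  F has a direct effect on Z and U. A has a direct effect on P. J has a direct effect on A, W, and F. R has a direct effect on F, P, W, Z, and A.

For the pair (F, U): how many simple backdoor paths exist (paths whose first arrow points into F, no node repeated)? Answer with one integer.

A backdoor path from F to U is any simple undirected path whose first edge points into F (i.e. leaves F via a parent).
Parents of F: {J, R}.
No simple path from any parent of F reaches U without revisiting F, so there are no backdoor paths.

0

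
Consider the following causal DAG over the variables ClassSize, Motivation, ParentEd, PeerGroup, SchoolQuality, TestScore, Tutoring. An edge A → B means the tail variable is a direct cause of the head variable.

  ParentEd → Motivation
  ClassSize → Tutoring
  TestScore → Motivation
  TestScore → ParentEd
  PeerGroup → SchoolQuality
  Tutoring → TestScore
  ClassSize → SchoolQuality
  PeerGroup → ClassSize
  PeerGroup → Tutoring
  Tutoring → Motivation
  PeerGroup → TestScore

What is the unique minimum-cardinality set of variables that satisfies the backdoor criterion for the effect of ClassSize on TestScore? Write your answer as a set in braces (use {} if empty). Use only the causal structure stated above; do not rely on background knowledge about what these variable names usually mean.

{PeerGroup}

Variables eligible for adjustment (non-descendants of ClassSize, excluding ClassSize and TestScore): {PeerGroup}.
Backdoor paths from ClassSize to TestScore:
  P1: ClassSize <- PeerGroup -> Tutoring -> TestScore
  P2: ClassSize <- PeerGroup -> Tutoring -> Motivation <- TestScore
  P3: ClassSize <- PeerGroup -> Tutoring -> Motivation <- ParentEd <- TestScore
  P4: ClassSize <- PeerGroup -> TestScore
The empty set is not sufficient: P1 (ClassSize <- PeerGroup -> Tutoring -> TestScore) has no collider blocking it and no conditioned non-collider, so it is open.
Try {PeerGroup}:
  P1: blocked at fork node PeerGroup ∈ conditioning set.
  P2: blocked at fork node PeerGroup ∈ conditioning set.
  P3: blocked at fork node PeerGroup ∈ conditioning set.
  P4: blocked at fork node PeerGroup ∈ conditioning set.
{PeerGroup} contains no descendant of ClassSize and blocks every backdoor path.
{PeerGroup} is the unique smallest valid adjustment set.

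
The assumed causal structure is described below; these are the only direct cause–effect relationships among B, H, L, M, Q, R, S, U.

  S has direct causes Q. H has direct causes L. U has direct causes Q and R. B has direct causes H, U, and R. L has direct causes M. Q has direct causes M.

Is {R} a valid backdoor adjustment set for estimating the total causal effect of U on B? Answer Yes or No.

No

Backdoor paths from U to B (paths whose first edge points into U):
  P1: U <- R -> B
  P2: U <- Q <- M -> L -> H -> B
Condition 1 (no descendant of U in the set): holds — descendants of U are {B}; none are in {R}.
Condition 2 (every backdoor path blocked by {R}):
  P1: blocked at fork node R ∈ conditioning set.
  P2: open — no interior node is in the conditioning set.
{R} does not satisfy the backdoor criterion.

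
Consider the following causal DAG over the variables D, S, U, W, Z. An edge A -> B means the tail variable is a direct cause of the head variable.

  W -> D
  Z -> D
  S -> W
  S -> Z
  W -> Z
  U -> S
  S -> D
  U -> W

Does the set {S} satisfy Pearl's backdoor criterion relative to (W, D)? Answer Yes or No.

Backdoor paths from W to D (paths whose first edge points into W):
  P1: W <- U -> S -> Z -> D
  P2: W <- U -> S -> D
  P3: W <- S -> Z -> D
  P4: W <- S -> D
Condition 1 (no descendant of W in the set): holds — descendants of W are {D, Z}; none are in {S}.
Condition 2 (every backdoor path blocked by {S}):
  P1: blocked at chain node S ∈ conditioning set.
  P2: blocked at chain node S ∈ conditioning set.
  P3: blocked at fork node S ∈ conditioning set.
  P4: blocked at fork node S ∈ conditioning set.
{S} satisfies the backdoor criterion.

Yes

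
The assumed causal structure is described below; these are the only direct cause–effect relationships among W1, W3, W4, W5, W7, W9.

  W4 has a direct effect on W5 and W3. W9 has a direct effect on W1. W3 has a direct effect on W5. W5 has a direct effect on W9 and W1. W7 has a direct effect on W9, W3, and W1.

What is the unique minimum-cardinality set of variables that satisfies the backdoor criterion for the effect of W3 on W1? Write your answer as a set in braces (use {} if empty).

{W4, W7}

Variables eligible for adjustment (non-descendants of W3, excluding W3 and W1): {W4, W7}.
Backdoor paths from W3 to W1:
  P1: W3 <- W4 -> W5 -> W9 <- W7 -> W1
  P2: W3 <- W4 -> W5 -> W9 -> W1
  P3: W3 <- W4 -> W5 -> W1
  P4: W3 <- W7 -> W9 <- W5 -> W1
  P5: W3 <- W7 -> W9 -> W1
  P6: W3 <- W7 -> W1
The empty set is not sufficient: P2 (W3 <- W4 -> W5 -> W9 -> W1) has no collider blocking it and no conditioned non-collider, so it is open.
Try {W4, W7}:
  P1: blocked at fork node W4 ∈ conditioning set.
  P2: blocked at fork node W4 ∈ conditioning set.
  P3: blocked at fork node W4 ∈ conditioning set.
  P4: blocked at fork node W7 ∈ conditioning set.
  P5: blocked at fork node W7 ∈ conditioning set.
  P6: blocked at fork node W7 ∈ conditioning set.
{W4, W7} contains no descendant of W3 and blocks every backdoor path.
Every element of {W4, W7} is needed (dropping W4 leaves P2 open; dropping W7 leaves P5 open), so no proper subset is valid.
Among all size-2 subsets of the eligible variables, only {W4, W7} blocks every backdoor path, so it is the unique smallest valid adjustment set.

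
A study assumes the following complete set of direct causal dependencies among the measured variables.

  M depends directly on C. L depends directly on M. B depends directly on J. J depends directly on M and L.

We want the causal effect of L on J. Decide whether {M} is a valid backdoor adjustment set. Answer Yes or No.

Yes

Backdoor paths from L to J (paths whose first edge points into L):
  P1: L <- M -> J
Condition 1 (no descendant of L in the set): holds — descendants of L are {B, J}; none are in {M}.
Condition 2 (every backdoor path blocked by {M}):
  P1: blocked at fork node M ∈ conditioning set.
{M} satisfies the backdoor criterion.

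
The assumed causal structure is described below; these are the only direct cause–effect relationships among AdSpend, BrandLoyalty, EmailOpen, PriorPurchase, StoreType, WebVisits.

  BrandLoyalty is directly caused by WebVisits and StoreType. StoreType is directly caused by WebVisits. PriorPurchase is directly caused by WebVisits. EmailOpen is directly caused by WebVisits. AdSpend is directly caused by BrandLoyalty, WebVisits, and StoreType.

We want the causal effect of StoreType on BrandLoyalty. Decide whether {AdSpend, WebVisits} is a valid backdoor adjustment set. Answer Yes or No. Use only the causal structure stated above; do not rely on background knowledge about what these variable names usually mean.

No

Backdoor paths from StoreType to BrandLoyalty (paths whose first edge points into StoreType):
  P1: StoreType <- WebVisits -> BrandLoyalty
  P2: StoreType <- WebVisits -> AdSpend <- BrandLoyalty
Condition 1 (no descendant of StoreType in the set): FAILS — AdSpend is a descendant of StoreType.
Condition 2 (every backdoor path blocked by {AdSpend, WebVisits}):
  P1: blocked at fork node WebVisits ∈ conditioning set.
  P2: blocked at fork node WebVisits ∈ conditioning set.
{AdSpend, WebVisits} does not satisfy the backdoor criterion.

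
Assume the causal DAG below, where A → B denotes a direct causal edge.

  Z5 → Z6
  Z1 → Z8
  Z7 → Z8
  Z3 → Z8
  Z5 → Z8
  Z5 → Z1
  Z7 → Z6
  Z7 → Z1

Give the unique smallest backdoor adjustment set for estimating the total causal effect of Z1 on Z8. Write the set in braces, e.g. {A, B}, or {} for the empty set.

Variables eligible for adjustment (non-descendants of Z1, excluding Z1 and Z8): {Z3, Z5, Z6, Z7}.
Backdoor paths from Z1 to Z8:
  P1: Z1 <- Z7 -> Z6 <- Z5 -> Z8
  P2: Z1 <- Z7 -> Z8
  P3: Z1 <- Z5 -> Z6 <- Z7 -> Z8
  P4: Z1 <- Z5 -> Z8
The empty set is not sufficient: P2 (Z1 <- Z7 -> Z8) has no collider blocking it and no conditioned non-collider, so it is open.
Try {Z5, Z7}:
  P1: blocked at fork node Z7 ∈ conditioning set.
  P2: blocked at fork node Z7 ∈ conditioning set.
  P3: blocked at fork node Z5 ∈ conditioning set.
  P4: blocked at fork node Z5 ∈ conditioning set.
{Z5, Z7} contains no descendant of Z1 and blocks every backdoor path.
Every element of {Z5, Z7} is needed (dropping Z5 leaves P4 open; dropping Z7 leaves P2 open), so no proper subset is valid.
Among all size-2 subsets of the eligible variables, only {Z5, Z7} blocks every backdoor path, so it is the unique smallest valid adjustment set.

{Z5, Z7}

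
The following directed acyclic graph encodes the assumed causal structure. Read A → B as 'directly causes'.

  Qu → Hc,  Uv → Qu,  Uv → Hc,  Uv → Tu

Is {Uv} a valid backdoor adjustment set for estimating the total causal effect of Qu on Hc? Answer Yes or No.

Yes

Backdoor paths from Qu to Hc (paths whose first edge points into Qu):
  P1: Qu <- Uv -> Hc
Condition 1 (no descendant of Qu in the set): holds — descendants of Qu are {Hc}; none are in {Uv}.
Condition 2 (every backdoor path blocked by {Uv}):
  P1: blocked at fork node Uv ∈ conditioning set.
{Uv} satisfies the backdoor criterion.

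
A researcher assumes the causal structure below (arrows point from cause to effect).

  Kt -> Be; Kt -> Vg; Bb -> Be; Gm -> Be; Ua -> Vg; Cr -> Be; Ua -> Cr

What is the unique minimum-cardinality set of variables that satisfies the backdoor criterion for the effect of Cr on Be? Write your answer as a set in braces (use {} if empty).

{}

Variables eligible for adjustment (non-descendants of Cr, excluding Cr and Be): {Bb, Gm, Kt, Ua, Vg}.
Backdoor paths from Cr to Be:
  P1: Cr <- Ua -> Vg <- Kt -> Be
Each backdoor path contains an unconditioned collider, so every path is already blocked with the empty conditioning set:
  P1: blocked at collider Vg (neither it nor any descendant is in the conditioning set).
The empty set is therefore the unique smallest valid set.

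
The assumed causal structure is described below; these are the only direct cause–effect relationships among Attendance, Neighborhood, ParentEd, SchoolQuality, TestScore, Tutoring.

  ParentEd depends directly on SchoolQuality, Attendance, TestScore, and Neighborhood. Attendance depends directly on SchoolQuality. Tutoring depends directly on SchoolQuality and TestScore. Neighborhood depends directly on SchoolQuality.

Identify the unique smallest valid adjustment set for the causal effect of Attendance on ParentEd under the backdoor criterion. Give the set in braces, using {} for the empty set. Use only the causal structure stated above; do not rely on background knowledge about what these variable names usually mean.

{SchoolQuality}

Variables eligible for adjustment (non-descendants of Attendance, excluding Attendance and ParentEd): {Neighborhood, SchoolQuality, TestScore, Tutoring}.
Backdoor paths from Attendance to ParentEd:
  P1: Attendance <- SchoolQuality -> Neighborhood -> ParentEd
  P2: Attendance <- SchoolQuality -> ParentEd
  P3: Attendance <- SchoolQuality -> Tutoring <- TestScore -> ParentEd
The empty set is not sufficient: P1 (Attendance <- SchoolQuality -> Neighborhood -> ParentEd) has no collider blocking it and no conditioned non-collider, so it is open.
Try {SchoolQuality}:
  P1: blocked at fork node SchoolQuality ∈ conditioning set.
  P2: blocked at fork node SchoolQuality ∈ conditioning set.
  P3: blocked at fork node SchoolQuality ∈ conditioning set.
{SchoolQuality} contains no descendant of Attendance and blocks every backdoor path.
No other singleton works — e.g. {TestScore} leaves P1 open — so {SchoolQuality} is the unique smallest valid adjustment set.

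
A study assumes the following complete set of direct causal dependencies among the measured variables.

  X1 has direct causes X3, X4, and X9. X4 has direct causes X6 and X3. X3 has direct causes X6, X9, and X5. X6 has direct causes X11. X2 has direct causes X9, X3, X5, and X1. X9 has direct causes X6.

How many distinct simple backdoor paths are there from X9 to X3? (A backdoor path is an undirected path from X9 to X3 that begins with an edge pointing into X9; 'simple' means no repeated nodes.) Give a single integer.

5

A backdoor path from X9 to X3 is any simple undirected path whose first edge points into X9 (i.e. leaves X9 via a parent).
Parents of X9: {X6}.
Enumerating:
  P1: X9 <- X6 -> X3
  P2: X9 <- X6 -> X4 <- X3
  P3: X9 <- X6 -> X4 -> X1 <- X3
  P4: X9 <- X6 -> X4 -> X1 -> X2 <- X5 -> X3
  P5: X9 <- X6 -> X4 -> X1 -> X2 <- X3
That exhausts the simple backdoor paths. Count: 5.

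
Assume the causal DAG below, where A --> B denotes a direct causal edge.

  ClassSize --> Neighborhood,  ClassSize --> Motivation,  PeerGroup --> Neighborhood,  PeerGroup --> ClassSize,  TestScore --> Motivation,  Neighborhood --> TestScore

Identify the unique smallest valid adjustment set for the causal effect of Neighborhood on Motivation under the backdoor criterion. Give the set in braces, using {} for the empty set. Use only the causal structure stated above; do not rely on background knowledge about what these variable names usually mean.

{ClassSize}

Variables eligible for adjustment (non-descendants of Neighborhood, excluding Neighborhood and Motivation): {ClassSize, PeerGroup}.
Backdoor paths from Neighborhood to Motivation:
  P1: Neighborhood <- PeerGroup -> ClassSize -> Motivation
  P2: Neighborhood <- ClassSize -> Motivation
The empty set is not sufficient: P1 (Neighborhood <- PeerGroup -> ClassSize -> Motivation) has no collider blocking it and no conditioned non-collider, so it is open.
Try {ClassSize}:
  P1: blocked at chain node ClassSize ∈ conditioning set.
  P2: blocked at fork node ClassSize ∈ conditioning set.
{ClassSize} contains no descendant of Neighborhood and blocks every backdoor path.
No other singleton works — e.g. {PeerGroup} leaves P2 open — so {ClassSize} is the unique smallest valid adjustment set.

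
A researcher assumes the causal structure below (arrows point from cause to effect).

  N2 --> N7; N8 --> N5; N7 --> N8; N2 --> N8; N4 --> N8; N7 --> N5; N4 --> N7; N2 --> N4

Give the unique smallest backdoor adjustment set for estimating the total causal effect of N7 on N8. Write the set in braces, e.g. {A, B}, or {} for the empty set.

{N2, N4}

Variables eligible for adjustment (non-descendants of N7, excluding N7 and N8): {N2, N4}.
Backdoor paths from N7 to N8:
  P1: N7 <- N2 -> N4 -> N8
  P2: N7 <- N2 -> N8
  P3: N7 <- N4 <- N2 -> N8
  P4: N7 <- N4 -> N8
The empty set is not sufficient: P1 (N7 <- N2 -> N4 -> N8) has no collider blocking it and no conditioned non-collider, so it is open.
Try {N2, N4}:
  P1: blocked at fork node N2 ∈ conditioning set.
  P2: blocked at fork node N2 ∈ conditioning set.
  P3: blocked at chain node N4 ∈ conditioning set.
  P4: blocked at fork node N4 ∈ conditioning set.
{N2, N4} contains no descendant of N7 and blocks every backdoor path.
Every element of {N2, N4} is needed (dropping N2 leaves P2 open; dropping N4 leaves P4 open), so no proper subset is valid.
Among all size-2 subsets of the eligible variables, only {N2, N4} blocks every backdoor path, so it is the unique smallest valid adjustment set.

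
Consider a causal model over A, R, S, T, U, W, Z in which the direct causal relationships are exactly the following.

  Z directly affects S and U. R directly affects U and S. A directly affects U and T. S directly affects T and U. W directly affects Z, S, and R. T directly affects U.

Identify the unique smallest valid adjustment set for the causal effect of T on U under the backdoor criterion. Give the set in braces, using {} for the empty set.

{A, S}

Variables eligible for adjustment (non-descendants of T, excluding T and U): {A, R, S, W, Z}.
Backdoor paths from T to U:
  P1: T <- A -> U
  P2: T <- S <- W -> R -> U
  P3: T <- S <- W -> Z -> U
  P4: T <- S <- R <- W -> Z -> U
  P5: T <- S <- R -> U
  P6: T <- S <- Z <- W -> R -> U
  P7: T <- S <- Z -> U
  P8: T <- S -> U
The empty set is not sufficient: P1 (T <- A -> U) has no collider blocking it and no conditioned non-collider, so it is open.
Try {A, S}:
  P1: blocked at fork node A ∈ conditioning set.
  P2: blocked at chain node S ∈ conditioning set.
  P3: blocked at chain node S ∈ conditioning set.
  P4: blocked at chain node S ∈ conditioning set.
  P5: blocked at chain node S ∈ conditioning set.
  P6: blocked at chain node S ∈ conditioning set.
  P7: blocked at chain node S ∈ conditioning set.
  P8: blocked at fork node S ∈ conditioning set.
{A, S} contains no descendant of T and blocks every backdoor path.
Every element of {A, S} is needed (dropping A leaves P1 open; dropping S leaves P2 open), so no proper subset is valid.
Among all size-2 subsets of the eligible variables, only {A, S} blocks every backdoor path, so it is the unique smallest valid adjustment set.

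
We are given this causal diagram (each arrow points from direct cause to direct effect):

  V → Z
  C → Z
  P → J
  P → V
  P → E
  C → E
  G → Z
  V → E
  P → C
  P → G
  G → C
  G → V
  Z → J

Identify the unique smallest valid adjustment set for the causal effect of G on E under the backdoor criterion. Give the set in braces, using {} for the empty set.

Variables eligible for adjustment (non-descendants of G, excluding G and E): {P}.
Backdoor paths from G to E:
  P1: G <- P -> C -> Z <- V -> E
  P2: G <- P -> C -> E
  P3: G <- P -> V -> Z <- C -> E
  P4: G <- P -> V -> E
  P5: G <- P -> E
  P6: G <- P -> J <- Z <- C -> E
  P7: G <- P -> J <- Z <- V -> E
The empty set is not sufficient: P2 (G <- P -> C -> E) has no collider blocking it and no conditioned non-collider, so it is open.
Try {P}:
  P1: blocked at fork node P ∈ conditioning set.
  P2: blocked at fork node P ∈ conditioning set.
  P3: blocked at fork node P ∈ conditioning set.
  P4: blocked at fork node P ∈ conditioning set.
  P5: blocked at fork node P ∈ conditioning set.
  P6: blocked at fork node P ∈ conditioning set.
  P7: blocked at fork node P ∈ conditioning set.
{P} contains no descendant of G and blocks every backdoor path.
{P} is the unique smallest valid adjustment set.

{P}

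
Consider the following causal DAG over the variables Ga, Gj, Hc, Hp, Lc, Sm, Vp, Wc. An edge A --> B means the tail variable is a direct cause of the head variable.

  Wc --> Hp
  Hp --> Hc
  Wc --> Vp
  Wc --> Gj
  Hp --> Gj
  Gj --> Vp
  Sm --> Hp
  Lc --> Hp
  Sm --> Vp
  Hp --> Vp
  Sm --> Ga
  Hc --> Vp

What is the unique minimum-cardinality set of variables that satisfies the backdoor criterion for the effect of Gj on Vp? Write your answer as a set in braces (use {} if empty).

Variables eligible for adjustment (non-descendants of Gj, excluding Gj and Vp): {Ga, Hc, Hp, Lc, Sm, Wc}.
Backdoor paths from Gj to Vp:
  P1: Gj <- Wc -> Hp <- Sm -> Vp
  P2: Gj <- Wc -> Hp -> Hc -> Vp
  P3: Gj <- Wc -> Hp -> Vp
  P4: Gj <- Wc -> Vp
  P5: Gj <- Hp <- Sm -> Vp
  P6: Gj <- Hp <- Wc -> Vp
  P7: Gj <- Hp -> Hc -> Vp
  P8: Gj <- Hp -> Vp
The empty set is not sufficient: P2 (Gj <- Wc -> Hp -> Hc -> Vp) has no collider blocking it and no conditioned non-collider, so it is open.
Try {Hp, Wc}:
  P1: blocked at fork node Wc ∈ conditioning set.
  P2: blocked at fork node Wc ∈ conditioning set.
  P3: blocked at fork node Wc ∈ conditioning set.
  P4: blocked at fork node Wc ∈ conditioning set.
  P5: blocked at chain node Hp ∈ conditioning set.
  P6: blocked at chain node Hp ∈ conditioning set.
  P7: blocked at fork node Hp ∈ conditioning set.
  P8: blocked at fork node Hp ∈ conditioning set.
{Hp, Wc} contains no descendant of Gj and blocks every backdoor path.
Every element of {Hp, Wc} is needed (dropping Hp leaves P5 open; dropping Wc leaves P1 open), so no proper subset is valid.
Among all size-2 subsets of the eligible variables, only {Hp, Wc} blocks every backdoor path, so it is the unique smallest valid adjustment set.

{Hp, Wc}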